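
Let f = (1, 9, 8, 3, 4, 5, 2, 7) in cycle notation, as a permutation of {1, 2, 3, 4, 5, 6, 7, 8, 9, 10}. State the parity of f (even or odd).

odd

The cycle lengths are 8, 1, 1.
A cycle of length ℓ contributes ℓ−1 transpositions, so f is a product of 7 transpositions — odd.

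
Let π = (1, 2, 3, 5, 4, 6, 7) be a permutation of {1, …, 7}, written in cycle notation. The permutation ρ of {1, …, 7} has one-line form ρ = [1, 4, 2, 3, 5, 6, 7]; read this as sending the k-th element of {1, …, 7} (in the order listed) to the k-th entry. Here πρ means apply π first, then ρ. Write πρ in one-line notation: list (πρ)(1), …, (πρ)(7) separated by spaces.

4 2 5 6 3 7 1

(πρ)(x) = ρ(π(x)). Computing each image: ρ(π(1)) = ρ(2) = 4, ρ(π(2)) = ρ(3) = 2, ρ(π(3)) = ρ(5) = 5, ρ(π(4)) = ρ(6) = 6, ρ(π(5)) = ρ(4) = 3, ρ(π(6)) = ρ(7) = 7, ρ(π(7)) = ρ(1) = 1.
Hence πρ = [4 2 5 6 3 7 1].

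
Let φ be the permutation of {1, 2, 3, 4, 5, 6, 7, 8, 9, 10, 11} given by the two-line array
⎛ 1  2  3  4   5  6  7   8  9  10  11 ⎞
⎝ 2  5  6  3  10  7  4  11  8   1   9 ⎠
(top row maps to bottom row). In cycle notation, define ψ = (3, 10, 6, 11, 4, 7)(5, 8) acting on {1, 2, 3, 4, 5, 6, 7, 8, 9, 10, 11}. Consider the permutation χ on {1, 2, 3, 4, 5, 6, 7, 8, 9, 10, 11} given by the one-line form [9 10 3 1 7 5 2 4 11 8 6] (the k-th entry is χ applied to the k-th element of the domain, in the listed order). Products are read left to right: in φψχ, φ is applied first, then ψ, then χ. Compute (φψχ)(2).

(φψχ)(2) = χ(ψ(φ(2))). φ(2) = 5, then ψ(5) = 8, then χ(8) = 4, so the result is 4.

4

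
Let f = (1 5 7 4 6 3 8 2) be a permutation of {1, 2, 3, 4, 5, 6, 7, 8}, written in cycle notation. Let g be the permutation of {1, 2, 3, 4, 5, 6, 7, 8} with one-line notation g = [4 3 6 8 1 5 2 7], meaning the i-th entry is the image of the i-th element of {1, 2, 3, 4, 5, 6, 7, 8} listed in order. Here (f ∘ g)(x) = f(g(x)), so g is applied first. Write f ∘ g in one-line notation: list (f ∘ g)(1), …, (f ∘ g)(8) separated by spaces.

Chase each element through g then f: 1 → 4 → 6; 2 → 3 → 8; 3 → 6 → 3; 4 → 8 → 2; 5 → 1 → 5; 6 → 5 → 7; 7 → 2 → 1; 8 → 7 → 4.
So f ∘ g in one-line form is 6 8 3 2 5 7 1 4.

6 8 3 2 5 7 1 4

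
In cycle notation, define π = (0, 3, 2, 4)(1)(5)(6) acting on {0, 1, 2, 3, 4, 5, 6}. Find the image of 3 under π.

2

3 appears in (0, 3, 2, 4); the next entry (wrapping around) is 2.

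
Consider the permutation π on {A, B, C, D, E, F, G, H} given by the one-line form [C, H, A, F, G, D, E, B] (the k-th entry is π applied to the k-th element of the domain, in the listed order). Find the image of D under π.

D is element number 4 of the domain, and entry number 4 of the one-line form is F, so π(D) = F.

F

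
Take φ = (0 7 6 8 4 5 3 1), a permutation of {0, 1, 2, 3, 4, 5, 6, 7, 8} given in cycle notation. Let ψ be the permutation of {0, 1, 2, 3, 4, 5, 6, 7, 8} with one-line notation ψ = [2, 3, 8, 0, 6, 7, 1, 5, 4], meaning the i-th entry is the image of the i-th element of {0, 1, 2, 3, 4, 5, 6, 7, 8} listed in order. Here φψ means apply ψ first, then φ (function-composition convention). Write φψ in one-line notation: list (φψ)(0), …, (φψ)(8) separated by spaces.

2 1 4 7 8 6 0 3 5

(φψ)(x) = φ(ψ(x)). Computing each image: φ(ψ(0)) = φ(2) = 2, φ(ψ(1)) = φ(3) = 1, φ(ψ(2)) = φ(8) = 4, φ(ψ(3)) = φ(0) = 7, φ(ψ(4)) = φ(6) = 8, φ(ψ(5)) = φ(7) = 6, φ(ψ(6)) = φ(1) = 0, φ(ψ(7)) = φ(5) = 3, φ(ψ(8)) = φ(4) = 5.
Hence φψ = [2 1 4 7 8 6 0 3 5].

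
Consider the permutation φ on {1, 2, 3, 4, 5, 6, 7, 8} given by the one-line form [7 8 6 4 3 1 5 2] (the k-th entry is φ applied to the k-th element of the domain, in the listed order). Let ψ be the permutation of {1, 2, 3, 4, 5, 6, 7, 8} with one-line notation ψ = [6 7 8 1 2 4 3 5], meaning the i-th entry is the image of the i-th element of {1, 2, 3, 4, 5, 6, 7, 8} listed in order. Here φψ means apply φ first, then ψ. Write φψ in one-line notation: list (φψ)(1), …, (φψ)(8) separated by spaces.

Chase each element through φ then ψ: 1 → 7 → 3; 2 → 8 → 5; 3 → 6 → 4; 4 → 4 → 1; 5 → 3 → 8; 6 → 1 → 6; 7 → 5 → 2; 8 → 2 → 7.
Collecting the images, φψ = [3 5 4 1 8 6 2 7].

3 5 4 1 8 6 2 7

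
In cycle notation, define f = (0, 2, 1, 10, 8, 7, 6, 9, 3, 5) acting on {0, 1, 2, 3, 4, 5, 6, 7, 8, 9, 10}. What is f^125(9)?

9 lies in the 10-cycle (0, 2, 1, 10, 8, 7, 6, 9, 3, 5).
Since the cycle has length 10, f^125 acts on it the same as f^5 (125 mod 10 = 5).
Advancing 5 steps from 9: 9 → 3 → 5 → 0 → 2 → 1.

1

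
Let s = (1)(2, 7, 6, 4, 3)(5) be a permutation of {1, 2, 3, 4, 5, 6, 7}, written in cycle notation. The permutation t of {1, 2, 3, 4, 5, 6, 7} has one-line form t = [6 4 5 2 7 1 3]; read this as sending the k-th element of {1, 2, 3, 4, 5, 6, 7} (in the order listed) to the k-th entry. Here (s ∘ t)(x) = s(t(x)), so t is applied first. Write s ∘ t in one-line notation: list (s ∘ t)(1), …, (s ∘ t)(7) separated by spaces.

4 3 5 7 6 1 2

(s ∘ t)(x) = s(t(x)). Computing each image: s(t(1)) = s(6) = 4, s(t(2)) = s(4) = 3, s(t(3)) = s(5) = 5, s(t(4)) = s(2) = 7, s(t(5)) = s(7) = 6, s(t(6)) = s(1) = 1, s(t(7)) = s(3) = 2.
Hence s ∘ t = [4 3 5 7 6 1 2].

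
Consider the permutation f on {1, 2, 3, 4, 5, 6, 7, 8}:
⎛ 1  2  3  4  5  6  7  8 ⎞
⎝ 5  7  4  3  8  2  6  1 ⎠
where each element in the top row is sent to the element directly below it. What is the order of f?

Decomposing into disjoint cycles gives cycle lengths 3, 3, 2.
The order of f is the least common multiple of its cycle lengths: lcm(3, 3, 2) = 6.

6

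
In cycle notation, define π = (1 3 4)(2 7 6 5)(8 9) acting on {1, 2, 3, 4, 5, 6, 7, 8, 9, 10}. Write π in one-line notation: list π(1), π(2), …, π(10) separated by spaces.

3 7 4 1 2 5 6 9 8 10

Image by image: 1→3, 2→7, 3→4, 4→1, 5→2, 6→5, 7→6, 8→9, 9→8, 10→10.
Listing these in domain order gives 3 7 4 1 2 5 6 9 8 10.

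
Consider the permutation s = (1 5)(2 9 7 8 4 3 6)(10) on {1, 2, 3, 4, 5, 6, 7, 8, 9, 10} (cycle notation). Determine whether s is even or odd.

The cycle lengths are 7, 2, 1.
A cycle is odd iff its length is even; s has 1 even-length cycle, so sgn(s) = (−1)^1 and s is odd.

odd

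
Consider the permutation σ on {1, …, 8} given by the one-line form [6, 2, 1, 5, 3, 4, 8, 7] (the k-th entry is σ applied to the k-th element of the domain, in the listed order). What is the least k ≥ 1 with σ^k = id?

10

Writing σ as disjoint cycles, the cycle lengths are 5, 2, 1.
The order of σ is the least common multiple of its cycle lengths: lcm(5, 2) = 10.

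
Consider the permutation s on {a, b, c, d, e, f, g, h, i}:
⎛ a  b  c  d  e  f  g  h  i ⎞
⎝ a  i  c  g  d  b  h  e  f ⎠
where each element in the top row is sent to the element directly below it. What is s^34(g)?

e

Tracing g → h → … returns to g after 4 steps, so g lies in a 4-cycle (d g h e).
Since the cycle has length 4, s^34 acts on it the same as s^2 (34 mod 4 = 2).
Advancing 2 steps from g: g → h → e.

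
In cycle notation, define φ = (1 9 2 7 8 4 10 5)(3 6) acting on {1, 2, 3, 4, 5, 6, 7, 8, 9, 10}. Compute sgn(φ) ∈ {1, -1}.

The cycle lengths are 8, 2.
A cycle is odd iff its length is even; φ has 2 even-length cycles, so sgn(φ) = (−1)^2 and φ is even.

1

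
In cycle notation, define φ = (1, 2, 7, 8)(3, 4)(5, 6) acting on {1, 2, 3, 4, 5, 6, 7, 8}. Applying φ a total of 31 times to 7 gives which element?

7 lies in the 4-cycle (1, 2, 7, 8).
On a 4-cycle, φ^4 is the identity, so φ^31 = φ^3 there (31 ≡ 3 mod 4).
Advancing 3 steps from 7: 7 → 8 → 1 → 2.

2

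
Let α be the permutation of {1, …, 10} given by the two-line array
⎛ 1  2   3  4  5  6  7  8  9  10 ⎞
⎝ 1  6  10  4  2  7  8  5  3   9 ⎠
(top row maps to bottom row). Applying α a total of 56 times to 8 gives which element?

Tracing 8 → 5 → … returns to 8 after 5 steps, so 8 lies in a 5-cycle (2 6 7 8 5).
Powers repeat with period 5 on this cycle, and 56 mod 5 = 1, so α^56(8) = α^1(8).
Stepping 1 place around the cycle: 8 → 5.

5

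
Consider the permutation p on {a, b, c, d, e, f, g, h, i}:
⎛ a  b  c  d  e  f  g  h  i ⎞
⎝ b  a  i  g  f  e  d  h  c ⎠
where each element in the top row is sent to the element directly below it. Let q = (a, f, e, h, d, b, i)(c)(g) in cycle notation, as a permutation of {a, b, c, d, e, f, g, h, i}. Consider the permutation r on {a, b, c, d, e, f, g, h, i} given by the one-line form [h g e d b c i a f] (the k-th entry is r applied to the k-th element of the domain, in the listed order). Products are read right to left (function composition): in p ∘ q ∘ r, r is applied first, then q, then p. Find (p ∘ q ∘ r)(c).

(p ∘ q ∘ r)(c) = p(q(r(c))). r(c) = e, then q(e) = h, then p(h) = h, so the result is h.

h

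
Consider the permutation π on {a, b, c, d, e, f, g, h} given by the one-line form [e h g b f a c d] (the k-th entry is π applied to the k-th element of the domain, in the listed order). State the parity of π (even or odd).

odd

In disjoint-cycle form the cycle lengths are 3, 3, 2.
A cycle of length ℓ contributes ℓ−1 transpositions, so π is a product of 2 + 2 + 1 = 5 transpositions — odd.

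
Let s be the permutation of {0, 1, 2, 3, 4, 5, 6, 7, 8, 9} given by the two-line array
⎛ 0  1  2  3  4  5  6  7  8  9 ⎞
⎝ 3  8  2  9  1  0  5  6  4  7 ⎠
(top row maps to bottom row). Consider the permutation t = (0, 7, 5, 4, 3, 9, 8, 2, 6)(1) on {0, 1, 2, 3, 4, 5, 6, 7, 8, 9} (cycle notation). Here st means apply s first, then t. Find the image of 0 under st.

(st)(0) = t(s(0)). s(0) = 3, then t(3) = 9. So (st)(0) = 9.

9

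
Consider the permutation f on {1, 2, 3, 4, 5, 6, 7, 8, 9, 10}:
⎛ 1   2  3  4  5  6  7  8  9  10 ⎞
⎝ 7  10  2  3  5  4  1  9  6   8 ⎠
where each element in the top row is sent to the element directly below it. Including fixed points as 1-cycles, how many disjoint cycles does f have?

3

The cycle decomposition is (1 7)(2 10 8 9 6 4 3)(5), which has 3 cycles (counting 1-cycles).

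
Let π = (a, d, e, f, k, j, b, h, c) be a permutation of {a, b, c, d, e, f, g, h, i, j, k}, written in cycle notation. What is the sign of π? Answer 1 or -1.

1

The cycle lengths are 9, 1, 1.
A cycle is odd iff its length is even; π has 0 even-length cycles, so sgn(π) = (−1)^0 and π is even.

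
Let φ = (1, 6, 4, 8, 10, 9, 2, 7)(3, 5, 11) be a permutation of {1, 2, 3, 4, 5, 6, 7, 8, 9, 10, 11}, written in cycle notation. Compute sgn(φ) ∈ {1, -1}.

The cycle lengths are 8, 3.
A cycle is odd iff its length is even; φ has 1 even-length cycle, so sgn(φ) = (−1)^1 and φ is odd.

-1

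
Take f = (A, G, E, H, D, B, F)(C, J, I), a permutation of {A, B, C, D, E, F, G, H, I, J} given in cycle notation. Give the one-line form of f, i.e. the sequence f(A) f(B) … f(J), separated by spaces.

G F J B H A E D C I

Image by image: A↦G, B↦F, C↦J, D↦B, E↦H, F↦A, G↦E, H↦D, I↦C, J↦I.
So the one-line form is G F J B H A E D C I.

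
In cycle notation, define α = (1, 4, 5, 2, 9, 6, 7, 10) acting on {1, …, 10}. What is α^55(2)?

2 lies in the 8-cycle (1, 4, 5, 2, 9, 6, 7, 10).
Powers repeat with period 8 on this cycle, and 55 mod 8 = 7, so α^55(2) = α^7(2).
Stepping 7 places around the cycle: 2 → 9 → 6 → 7 → 10 → 1 → 4 → 5.

5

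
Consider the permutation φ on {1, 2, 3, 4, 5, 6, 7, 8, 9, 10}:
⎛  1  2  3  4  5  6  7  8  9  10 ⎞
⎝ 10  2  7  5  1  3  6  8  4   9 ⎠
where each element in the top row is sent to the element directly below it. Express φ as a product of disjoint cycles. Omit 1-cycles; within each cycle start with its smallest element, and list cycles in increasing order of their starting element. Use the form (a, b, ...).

Iterating φ from 1 gives 1 → 10 → 9 → 4 → 5 → 1; that is the 5-cycle (1, 10, 9, 4, 5).
Continuing from each remaining unvisited element yields (1, 10, 9, 4, 5)(3, 7, 6).

(1, 10, 9, 4, 5)(3, 7, 6)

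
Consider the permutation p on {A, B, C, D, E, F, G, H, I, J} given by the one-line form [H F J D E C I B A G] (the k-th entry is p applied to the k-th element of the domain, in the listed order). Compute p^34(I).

H

Tracing I → A → … returns to I after 8 steps, so I lies in an 8-cycle (A H B F C J G I).
Powers repeat with period 8 on this cycle, and 34 mod 8 = 2, so p^34(I) = p^2(I).
Stepping 2 places around the cycle: I → A → H.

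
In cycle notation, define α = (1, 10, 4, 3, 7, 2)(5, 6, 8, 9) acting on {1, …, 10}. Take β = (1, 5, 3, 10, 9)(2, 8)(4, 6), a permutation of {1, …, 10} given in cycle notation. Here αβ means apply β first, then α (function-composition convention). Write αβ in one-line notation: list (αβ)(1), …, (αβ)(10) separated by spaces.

6 9 4 8 7 3 2 1 10 5

(αβ)(x) = α(β(x)). Computing each image: α(β(1)) = α(5) = 6, α(β(2)) = α(8) = 9, α(β(3)) = α(10) = 4, α(β(4)) = α(6) = 8, α(β(5)) = α(3) = 7, α(β(6)) = α(4) = 3, α(β(7)) = α(7) = 2, α(β(8)) = α(2) = 1, α(β(9)) = α(1) = 10, α(β(10)) = α(9) = 5.
Hence αβ = [6 9 4 8 7 3 2 1 10 5].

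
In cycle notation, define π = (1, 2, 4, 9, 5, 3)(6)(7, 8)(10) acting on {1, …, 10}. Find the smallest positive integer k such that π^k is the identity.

6

The cycle type of π is (6, 2, 1, 1).
Since disjoint cycles commute, ord(π) = lcm(6, 2) = 6.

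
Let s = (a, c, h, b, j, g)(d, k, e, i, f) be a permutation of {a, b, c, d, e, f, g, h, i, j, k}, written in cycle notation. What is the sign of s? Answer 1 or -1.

-1

The cycle lengths are 6, 5.
A cycle of length ℓ contributes ℓ−1 transpositions, so s is a product of 5 + 4 = 9 transpositions — odd.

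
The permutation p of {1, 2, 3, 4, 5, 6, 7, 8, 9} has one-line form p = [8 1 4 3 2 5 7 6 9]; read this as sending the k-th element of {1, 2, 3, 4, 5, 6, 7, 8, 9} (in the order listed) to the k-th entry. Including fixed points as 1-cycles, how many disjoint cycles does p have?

4

The cycle decomposition is (1, 8, 6, 5, 2)(3, 4)(7)(9), which has 4 cycles (counting 1-cycles).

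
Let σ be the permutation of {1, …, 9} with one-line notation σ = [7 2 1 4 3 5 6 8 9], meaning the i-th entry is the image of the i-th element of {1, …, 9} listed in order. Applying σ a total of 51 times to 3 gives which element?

Tracing 3 → 1 → … returns to 3 after 5 steps, so 3 lies in a 5-cycle (1, 7, 6, 5, 3).
On a 5-cycle, σ^5 is the identity, so σ^51 = σ^1 there (51 ≡ 1 mod 5).
Stepping 1 place around the cycle: 3 → 1.

1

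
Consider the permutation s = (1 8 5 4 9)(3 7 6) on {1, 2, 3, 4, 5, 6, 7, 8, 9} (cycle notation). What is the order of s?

The disjoint cycles have lengths 5, 3, 1.
Since disjoint cycles commute, ord(s) = lcm(5, 3) = 15.

15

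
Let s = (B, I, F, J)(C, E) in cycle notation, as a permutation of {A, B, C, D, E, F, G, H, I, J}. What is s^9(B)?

I

B lies in the 4-cycle (B, I, F, J).
Powers repeat with period 4 on this cycle, and 9 mod 4 = 1, so s^9(B) = s^1(B).
Stepping 1 place around the cycle: B → I.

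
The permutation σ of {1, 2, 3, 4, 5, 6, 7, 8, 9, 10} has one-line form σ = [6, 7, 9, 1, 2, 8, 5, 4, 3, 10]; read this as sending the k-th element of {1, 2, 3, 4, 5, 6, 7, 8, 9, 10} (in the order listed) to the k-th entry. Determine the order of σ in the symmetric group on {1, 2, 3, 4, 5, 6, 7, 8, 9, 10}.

Writing σ as disjoint cycles, the cycle lengths are 4, 3, 2, 1.
The order of σ is the least common multiple of its cycle lengths: lcm(4, 3, 2) = 12.

12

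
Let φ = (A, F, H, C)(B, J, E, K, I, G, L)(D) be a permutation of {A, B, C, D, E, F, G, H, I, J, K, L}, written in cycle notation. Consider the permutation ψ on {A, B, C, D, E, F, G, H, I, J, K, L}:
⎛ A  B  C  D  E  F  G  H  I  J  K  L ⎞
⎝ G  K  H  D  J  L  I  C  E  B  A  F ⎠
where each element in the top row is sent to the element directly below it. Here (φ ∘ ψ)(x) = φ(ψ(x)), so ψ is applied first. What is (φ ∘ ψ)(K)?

F

(φ ∘ ψ)(K) = φ(ψ(K)). ψ(K) = A, then φ(A) = F. So (φ ∘ ψ)(K) = F.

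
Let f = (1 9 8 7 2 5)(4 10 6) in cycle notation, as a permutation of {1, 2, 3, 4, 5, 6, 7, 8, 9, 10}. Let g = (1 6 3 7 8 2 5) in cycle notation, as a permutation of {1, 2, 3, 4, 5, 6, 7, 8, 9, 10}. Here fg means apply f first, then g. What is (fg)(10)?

3

f(10) = 6, then g(6) = 3; composing gives (fg)(10) = 3.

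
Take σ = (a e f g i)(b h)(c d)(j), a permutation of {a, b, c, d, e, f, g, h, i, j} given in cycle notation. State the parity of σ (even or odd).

even

The cycle lengths are 5, 2, 2, 1.
A cycle of length ℓ contributes ℓ−1 transpositions, so σ is a product of 4 + 1 + 1 = 6 transpositions — even.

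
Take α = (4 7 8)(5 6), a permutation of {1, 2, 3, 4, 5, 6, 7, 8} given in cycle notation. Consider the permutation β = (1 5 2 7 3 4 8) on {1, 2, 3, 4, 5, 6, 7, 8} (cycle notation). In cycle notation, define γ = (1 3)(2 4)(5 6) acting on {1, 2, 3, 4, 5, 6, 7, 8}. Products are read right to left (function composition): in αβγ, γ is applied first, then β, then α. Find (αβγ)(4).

8

Chase 4: γ(4) = 2; β(2) = 7; α(7) = 8. Hence (αβγ)(4) = 8.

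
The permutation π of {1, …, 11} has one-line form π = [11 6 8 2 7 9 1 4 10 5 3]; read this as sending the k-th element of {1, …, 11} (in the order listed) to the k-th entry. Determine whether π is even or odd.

even

In disjoint-cycle form the cycle lengths are 11.
A cycle is odd iff its length is even; π has 0 even-length cycles, so sgn(π) = (−1)^0 and π is even.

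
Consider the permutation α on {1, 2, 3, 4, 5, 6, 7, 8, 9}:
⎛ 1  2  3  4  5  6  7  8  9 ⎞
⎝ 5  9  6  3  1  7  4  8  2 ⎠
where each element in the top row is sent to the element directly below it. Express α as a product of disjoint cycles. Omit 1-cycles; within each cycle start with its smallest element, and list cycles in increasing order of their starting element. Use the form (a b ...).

From 1: 1 → 5 → 1, closing the cycle (1 5).
Continuing from each remaining unvisited element yields (1 5)(2 9)(3 6 7 4).

(1 5)(2 9)(3 6 7 4)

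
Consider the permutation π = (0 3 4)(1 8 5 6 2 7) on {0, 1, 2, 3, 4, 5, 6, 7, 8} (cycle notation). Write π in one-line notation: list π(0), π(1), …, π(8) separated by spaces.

3 8 7 4 0 6 2 1 5

Reading each image from the cycles: 0→3, 1→8, 2→7, 3→4, 4→0, 5→6, 6→2, 7→1, 8→5.
Listing these in domain order gives 3 8 7 4 0 6 2 1 5.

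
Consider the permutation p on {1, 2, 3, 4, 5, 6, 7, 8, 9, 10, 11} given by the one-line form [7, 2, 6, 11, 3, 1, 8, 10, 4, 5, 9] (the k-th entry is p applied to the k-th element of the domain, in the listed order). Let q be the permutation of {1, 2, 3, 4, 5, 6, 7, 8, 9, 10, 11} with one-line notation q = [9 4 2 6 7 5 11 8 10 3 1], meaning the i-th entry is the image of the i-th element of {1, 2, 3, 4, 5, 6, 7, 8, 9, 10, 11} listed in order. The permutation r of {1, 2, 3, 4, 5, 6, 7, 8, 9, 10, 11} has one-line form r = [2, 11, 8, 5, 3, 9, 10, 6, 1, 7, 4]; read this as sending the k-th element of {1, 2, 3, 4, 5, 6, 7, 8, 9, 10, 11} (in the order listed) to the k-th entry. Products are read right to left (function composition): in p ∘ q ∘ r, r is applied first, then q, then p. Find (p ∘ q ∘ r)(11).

Chase 11: r(11) = 4; q(4) = 6; p(6) = 1. Hence (p ∘ q ∘ r)(11) = 1.

1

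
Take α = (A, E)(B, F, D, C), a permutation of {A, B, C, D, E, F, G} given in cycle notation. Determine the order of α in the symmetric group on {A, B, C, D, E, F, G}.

The disjoint cycles have lengths 4, 2, 1.
The order of α is the least common multiple of its cycle lengths: lcm(4, 2) = 4.

4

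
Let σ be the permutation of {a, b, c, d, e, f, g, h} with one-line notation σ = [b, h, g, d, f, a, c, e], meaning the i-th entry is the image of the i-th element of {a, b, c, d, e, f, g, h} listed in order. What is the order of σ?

The disjoint-cycle form of σ has cycle lengths 5, 2, 1.
Since disjoint cycles commute, ord(σ) = lcm(5, 2) = 10.

10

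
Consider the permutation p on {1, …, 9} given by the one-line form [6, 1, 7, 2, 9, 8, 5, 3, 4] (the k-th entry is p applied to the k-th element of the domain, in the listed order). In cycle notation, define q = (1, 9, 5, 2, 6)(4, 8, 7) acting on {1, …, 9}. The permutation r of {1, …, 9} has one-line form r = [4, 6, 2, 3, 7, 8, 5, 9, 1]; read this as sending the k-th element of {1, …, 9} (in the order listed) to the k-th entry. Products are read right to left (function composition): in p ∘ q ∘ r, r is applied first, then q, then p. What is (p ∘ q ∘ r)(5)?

Apply the permutations in order: r(5) = 7, then q(7) = 4, then p(4) = 2. So (p ∘ q ∘ r)(5) = 2.

2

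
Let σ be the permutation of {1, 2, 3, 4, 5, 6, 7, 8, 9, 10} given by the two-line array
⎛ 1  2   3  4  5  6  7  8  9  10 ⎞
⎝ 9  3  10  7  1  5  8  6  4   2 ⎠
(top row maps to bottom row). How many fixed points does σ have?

0

No element satisfies σ(x) = x, so there are 0 fixed points.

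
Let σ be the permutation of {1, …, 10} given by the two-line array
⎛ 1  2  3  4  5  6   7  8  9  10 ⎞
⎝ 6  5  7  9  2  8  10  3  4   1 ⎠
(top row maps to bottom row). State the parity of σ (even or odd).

In disjoint-cycle form the cycle lengths are 6, 2, 2.
A cycle is odd iff its length is even; σ has 3 even-length cycles, so sgn(σ) = (−1)^3 and σ is odd.

odd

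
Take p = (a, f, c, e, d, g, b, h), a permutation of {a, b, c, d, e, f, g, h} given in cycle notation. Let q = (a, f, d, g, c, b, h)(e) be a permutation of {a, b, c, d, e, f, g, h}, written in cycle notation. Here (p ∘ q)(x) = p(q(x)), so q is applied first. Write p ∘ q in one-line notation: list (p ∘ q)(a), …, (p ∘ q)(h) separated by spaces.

For each element, apply q then p: a → f → c; b → h → a; c → b → h; d → g → b; e → e → d; f → d → g; g → c → e; h → a → f.
Collecting the images, p ∘ q = [c a h b d g e f].

c a h b d g e f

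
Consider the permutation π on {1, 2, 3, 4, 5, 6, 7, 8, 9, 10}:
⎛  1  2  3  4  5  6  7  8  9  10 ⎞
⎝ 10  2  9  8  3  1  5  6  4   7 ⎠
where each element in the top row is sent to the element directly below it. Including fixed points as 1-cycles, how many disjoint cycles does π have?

2

The cycle decomposition is (1 10 7 5 3 9 4 8 6)(2), which has 2 cycles (counting 1-cycles).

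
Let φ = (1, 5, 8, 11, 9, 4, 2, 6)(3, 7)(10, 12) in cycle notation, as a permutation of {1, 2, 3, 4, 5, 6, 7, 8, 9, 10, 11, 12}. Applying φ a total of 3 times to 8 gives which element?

8 lies in the 8-cycle (1, 5, 8, 11, 9, 4, 2, 6).
Advancing 3 steps from 8: 8 → 11 → 9 → 4.

4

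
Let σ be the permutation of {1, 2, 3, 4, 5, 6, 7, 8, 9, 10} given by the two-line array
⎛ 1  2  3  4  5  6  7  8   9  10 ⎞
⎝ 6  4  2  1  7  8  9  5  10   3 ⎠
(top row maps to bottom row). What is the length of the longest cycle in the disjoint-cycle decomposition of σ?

10

Decomposing into disjoint cycles gives (1, 6, 8, 5, 7, 9, 10, 3, 2, 4); the longest has length 10.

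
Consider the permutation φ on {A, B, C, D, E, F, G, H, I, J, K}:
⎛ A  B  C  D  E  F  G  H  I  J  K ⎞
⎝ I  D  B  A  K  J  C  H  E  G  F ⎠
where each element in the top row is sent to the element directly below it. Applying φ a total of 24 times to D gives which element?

Tracing D → A → … returns to D after 10 steps, so D lies in a 10-cycle (A I E K F J G C B D).
Since the cycle has length 10, φ^24 acts on it the same as φ^4 (24 mod 10 = 4).
Advancing 4 steps from D: D → A → I → E → K.

K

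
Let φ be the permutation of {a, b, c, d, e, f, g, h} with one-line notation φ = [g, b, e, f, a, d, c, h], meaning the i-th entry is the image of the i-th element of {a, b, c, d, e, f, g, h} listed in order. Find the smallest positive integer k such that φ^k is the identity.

4

Writing φ as disjoint cycles, the cycle lengths are 4, 2, 1, 1.
The order of φ is the least common multiple of its cycle lengths: lcm(4, 2) = 4.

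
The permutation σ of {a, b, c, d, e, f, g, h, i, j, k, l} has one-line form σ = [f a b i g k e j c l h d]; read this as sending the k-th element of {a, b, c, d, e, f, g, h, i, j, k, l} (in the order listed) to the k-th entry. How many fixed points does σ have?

No element satisfies σ(x) = x, so there are 0 fixed points.

0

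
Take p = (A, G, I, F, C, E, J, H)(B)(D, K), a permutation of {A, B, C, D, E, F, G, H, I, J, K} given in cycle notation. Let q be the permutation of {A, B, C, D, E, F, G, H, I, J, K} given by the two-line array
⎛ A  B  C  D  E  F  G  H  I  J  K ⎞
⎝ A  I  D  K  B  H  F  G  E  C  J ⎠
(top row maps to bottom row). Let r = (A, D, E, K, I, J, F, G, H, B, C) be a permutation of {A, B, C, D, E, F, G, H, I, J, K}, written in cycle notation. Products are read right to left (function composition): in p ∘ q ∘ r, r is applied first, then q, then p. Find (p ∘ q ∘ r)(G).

(p ∘ q ∘ r)(G) = p(q(r(G))). r(G) = H, then q(H) = G, then p(G) = I, so the result is I.

I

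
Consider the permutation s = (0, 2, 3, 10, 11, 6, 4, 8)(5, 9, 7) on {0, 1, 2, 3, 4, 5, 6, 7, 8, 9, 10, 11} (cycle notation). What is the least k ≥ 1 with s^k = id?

The disjoint cycles have lengths 8, 3, 1.
The order of s is the least common multiple of its cycle lengths: lcm(8, 3) = 24.

24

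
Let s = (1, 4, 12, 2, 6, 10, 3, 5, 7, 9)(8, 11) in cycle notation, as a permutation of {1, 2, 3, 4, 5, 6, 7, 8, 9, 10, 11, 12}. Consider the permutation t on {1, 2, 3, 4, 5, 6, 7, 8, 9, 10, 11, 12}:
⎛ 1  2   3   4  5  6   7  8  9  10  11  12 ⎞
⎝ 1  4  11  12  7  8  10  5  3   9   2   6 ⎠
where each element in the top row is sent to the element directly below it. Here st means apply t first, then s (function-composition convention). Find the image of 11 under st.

First apply t: t(11) = 2, then s(2) = 6. Thus (st)(11) = 6.

6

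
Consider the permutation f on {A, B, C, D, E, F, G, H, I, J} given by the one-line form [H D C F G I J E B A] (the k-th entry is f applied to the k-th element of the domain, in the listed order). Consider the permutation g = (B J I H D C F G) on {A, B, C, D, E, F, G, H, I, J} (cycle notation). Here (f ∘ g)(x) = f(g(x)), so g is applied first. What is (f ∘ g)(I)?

First apply g: g(I) = H, then f(H) = E. Thus (f ∘ g)(I) = E.

E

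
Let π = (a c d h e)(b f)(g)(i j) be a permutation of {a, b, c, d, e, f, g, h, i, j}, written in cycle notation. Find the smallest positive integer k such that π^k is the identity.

The disjoint cycles have lengths 5, 2, 2, 1.
The order of π is the least common multiple of its cycle lengths: lcm(5, 2, 2) = 10.

10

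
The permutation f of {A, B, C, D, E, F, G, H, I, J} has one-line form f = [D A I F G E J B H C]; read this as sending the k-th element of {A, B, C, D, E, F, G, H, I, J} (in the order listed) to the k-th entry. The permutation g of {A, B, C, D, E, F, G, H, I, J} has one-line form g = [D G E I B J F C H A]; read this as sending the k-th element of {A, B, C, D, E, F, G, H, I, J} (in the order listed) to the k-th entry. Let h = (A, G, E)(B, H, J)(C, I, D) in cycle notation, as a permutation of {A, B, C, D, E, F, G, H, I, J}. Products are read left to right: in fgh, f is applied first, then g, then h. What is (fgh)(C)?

(fgh)(C) = h(g(f(C))). f(C) = I, then g(I) = H, then h(H) = J, so the result is J.

J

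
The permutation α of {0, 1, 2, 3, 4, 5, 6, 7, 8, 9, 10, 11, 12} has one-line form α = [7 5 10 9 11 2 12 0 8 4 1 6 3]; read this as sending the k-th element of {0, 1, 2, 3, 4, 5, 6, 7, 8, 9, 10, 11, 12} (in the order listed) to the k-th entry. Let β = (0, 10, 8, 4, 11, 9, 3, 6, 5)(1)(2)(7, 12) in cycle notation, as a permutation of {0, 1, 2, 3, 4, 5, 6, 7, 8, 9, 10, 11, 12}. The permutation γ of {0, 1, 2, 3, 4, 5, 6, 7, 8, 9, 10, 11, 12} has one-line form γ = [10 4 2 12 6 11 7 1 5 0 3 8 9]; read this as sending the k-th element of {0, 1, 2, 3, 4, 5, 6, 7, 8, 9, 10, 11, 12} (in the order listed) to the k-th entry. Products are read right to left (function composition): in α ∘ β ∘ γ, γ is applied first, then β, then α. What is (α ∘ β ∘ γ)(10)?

12

Apply the permutations in order: γ(10) = 3, then β(3) = 6, then α(6) = 12. So (α ∘ β ∘ γ)(10) = 12.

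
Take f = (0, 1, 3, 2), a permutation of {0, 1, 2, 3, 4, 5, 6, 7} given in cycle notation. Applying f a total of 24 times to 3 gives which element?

3 lies in the 4-cycle (0, 1, 3, 2).
Since the cycle has length 4, f^24 acts on it the same as f^0 (24 mod 4 = 0).
So f^24(3) = 3.

3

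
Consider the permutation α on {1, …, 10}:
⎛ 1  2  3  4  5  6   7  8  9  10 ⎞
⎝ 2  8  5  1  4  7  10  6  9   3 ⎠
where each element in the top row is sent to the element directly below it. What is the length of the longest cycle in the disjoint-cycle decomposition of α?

Decomposing into disjoint cycles gives (1, 2, 8, 6, 7, 10, 3, 5, 4); the longest has length 9.

9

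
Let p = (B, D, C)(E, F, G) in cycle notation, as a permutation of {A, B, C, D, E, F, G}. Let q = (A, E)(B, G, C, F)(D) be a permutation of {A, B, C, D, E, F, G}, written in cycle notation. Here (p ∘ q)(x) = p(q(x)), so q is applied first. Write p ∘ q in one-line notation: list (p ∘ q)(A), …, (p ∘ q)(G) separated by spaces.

Chase each element through q then p: A → E → F; B → G → E; C → F → G; D → D → C; E → A → A; F → B → D; G → C → B.
So p ∘ q in one-line form is F E G C A D B.

F E G C A D B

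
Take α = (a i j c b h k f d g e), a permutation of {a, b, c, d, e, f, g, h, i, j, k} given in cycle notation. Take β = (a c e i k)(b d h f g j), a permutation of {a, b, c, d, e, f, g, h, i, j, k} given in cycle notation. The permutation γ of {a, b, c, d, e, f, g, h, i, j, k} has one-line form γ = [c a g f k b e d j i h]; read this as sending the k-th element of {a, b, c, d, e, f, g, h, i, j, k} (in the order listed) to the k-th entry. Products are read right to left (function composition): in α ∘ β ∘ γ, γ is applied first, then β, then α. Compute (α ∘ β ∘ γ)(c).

c

(α ∘ β ∘ γ)(c) = α(β(γ(c))). γ(c) = g, then β(g) = j, then α(j) = c, so the result is c.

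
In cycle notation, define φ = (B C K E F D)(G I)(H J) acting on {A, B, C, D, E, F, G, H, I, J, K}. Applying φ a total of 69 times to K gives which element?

K lies in the 6-cycle (B C K E F D).
On a 6-cycle, φ^6 is the identity, so φ^69 = φ^3 there (69 ≡ 3 mod 6).
Advancing 3 steps from K: K → E → F → D.

D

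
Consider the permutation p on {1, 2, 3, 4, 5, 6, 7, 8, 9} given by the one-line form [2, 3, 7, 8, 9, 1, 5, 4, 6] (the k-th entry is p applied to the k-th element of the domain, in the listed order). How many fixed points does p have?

No element satisfies p(x) = x, so there are 0 fixed points.

0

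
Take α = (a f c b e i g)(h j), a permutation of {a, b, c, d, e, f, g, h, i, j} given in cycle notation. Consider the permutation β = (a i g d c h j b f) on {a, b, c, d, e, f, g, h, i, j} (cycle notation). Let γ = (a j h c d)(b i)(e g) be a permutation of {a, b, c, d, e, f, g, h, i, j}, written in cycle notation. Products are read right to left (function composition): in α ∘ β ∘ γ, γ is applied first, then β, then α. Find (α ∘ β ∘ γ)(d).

g

(α ∘ β ∘ γ)(d) = α(β(γ(d))). γ(d) = a, then β(a) = i, then α(i) = g, so the result is g.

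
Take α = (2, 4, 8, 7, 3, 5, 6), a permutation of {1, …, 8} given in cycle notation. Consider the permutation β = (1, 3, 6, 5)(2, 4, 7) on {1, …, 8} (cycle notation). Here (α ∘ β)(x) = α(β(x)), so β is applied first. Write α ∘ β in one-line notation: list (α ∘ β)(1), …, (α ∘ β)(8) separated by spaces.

5 8 2 3 1 6 4 7

(α ∘ β)(x) = α(β(x)). Computing each image: α(β(1)) = α(3) = 5, α(β(2)) = α(4) = 8, α(β(3)) = α(6) = 2, α(β(4)) = α(7) = 3, α(β(5)) = α(1) = 1, α(β(6)) = α(5) = 6, α(β(7)) = α(2) = 4, α(β(8)) = α(8) = 7.
Hence α ∘ β = [5 8 2 3 1 6 4 7].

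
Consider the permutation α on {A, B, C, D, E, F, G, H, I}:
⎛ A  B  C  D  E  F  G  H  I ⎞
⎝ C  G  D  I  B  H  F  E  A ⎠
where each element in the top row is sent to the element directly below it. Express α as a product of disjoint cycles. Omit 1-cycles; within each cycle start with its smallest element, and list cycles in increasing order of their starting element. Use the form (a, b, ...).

Iterating α from A gives A → C → D → I → A; that is the 4-cycle (A, C, D, I).
Continuing from each remaining unvisited element yields (A, C, D, I)(B, G, F, H, E).

(A, C, D, I)(B, G, F, H, E)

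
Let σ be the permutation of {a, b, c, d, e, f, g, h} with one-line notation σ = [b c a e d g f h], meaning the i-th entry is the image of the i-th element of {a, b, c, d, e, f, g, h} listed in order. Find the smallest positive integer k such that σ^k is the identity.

The disjoint-cycle form of σ has cycle lengths 3, 2, 2, 1.
The order of σ is the least common multiple of its cycle lengths: lcm(3, 2, 2) = 6.

6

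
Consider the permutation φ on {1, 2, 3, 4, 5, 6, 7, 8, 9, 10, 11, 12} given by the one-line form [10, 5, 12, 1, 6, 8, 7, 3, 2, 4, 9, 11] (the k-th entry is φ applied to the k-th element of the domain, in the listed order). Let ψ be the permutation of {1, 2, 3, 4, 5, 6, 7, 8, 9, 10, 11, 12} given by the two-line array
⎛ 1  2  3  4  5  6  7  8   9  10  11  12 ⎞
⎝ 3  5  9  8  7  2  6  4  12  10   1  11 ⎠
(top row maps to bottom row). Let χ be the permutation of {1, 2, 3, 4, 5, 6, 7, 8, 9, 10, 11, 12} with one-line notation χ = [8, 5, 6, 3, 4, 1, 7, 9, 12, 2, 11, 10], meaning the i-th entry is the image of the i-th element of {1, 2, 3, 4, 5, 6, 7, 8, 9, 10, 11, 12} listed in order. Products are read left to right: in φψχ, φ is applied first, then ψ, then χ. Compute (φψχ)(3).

(φψχ)(3) = χ(ψ(φ(3))). φ(3) = 12, then ψ(12) = 11, then χ(11) = 11, so the result is 11.

11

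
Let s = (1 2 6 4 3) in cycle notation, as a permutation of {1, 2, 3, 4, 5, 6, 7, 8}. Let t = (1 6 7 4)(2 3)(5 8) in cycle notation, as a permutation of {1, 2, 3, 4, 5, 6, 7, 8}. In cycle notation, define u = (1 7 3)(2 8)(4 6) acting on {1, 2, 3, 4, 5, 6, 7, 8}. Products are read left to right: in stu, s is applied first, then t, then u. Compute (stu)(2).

3

(stu)(2) = u(t(s(2))). s(2) = 6, then t(6) = 7, then u(7) = 3, so the result is 3.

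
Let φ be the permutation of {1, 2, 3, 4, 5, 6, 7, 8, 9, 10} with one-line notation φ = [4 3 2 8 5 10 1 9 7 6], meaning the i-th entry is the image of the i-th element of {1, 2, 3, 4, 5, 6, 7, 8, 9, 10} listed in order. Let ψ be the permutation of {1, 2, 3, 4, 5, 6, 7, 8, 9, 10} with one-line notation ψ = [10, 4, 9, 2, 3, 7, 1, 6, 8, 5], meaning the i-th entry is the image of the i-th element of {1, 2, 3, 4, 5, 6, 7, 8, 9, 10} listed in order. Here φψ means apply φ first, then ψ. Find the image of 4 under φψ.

6

φ(4) = 8, then ψ(8) = 6; composing gives (φψ)(4) = 6.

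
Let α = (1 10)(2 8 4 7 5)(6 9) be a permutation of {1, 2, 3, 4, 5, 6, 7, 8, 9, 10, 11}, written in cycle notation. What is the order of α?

10

The cycle type of α is (5, 2, 2, 1, 1).
The order of α is the least common multiple of its cycle lengths: lcm(5, 2, 2) = 10.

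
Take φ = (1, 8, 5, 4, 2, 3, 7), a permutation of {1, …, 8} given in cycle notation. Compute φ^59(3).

3 lies in the 7-cycle (1, 8, 5, 4, 2, 3, 7).
Powers repeat with period 7 on this cycle, and 59 mod 7 = 3, so φ^59(3) = φ^3(3).
Advancing 3 steps from 3: 3 → 7 → 1 → 8.

8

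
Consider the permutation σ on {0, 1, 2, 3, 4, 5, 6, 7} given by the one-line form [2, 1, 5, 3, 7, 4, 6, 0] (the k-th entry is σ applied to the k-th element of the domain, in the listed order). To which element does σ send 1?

1

1 is element number 2 of the domain, and entry number 2 of the one-line form is 1, so σ(1) = 1.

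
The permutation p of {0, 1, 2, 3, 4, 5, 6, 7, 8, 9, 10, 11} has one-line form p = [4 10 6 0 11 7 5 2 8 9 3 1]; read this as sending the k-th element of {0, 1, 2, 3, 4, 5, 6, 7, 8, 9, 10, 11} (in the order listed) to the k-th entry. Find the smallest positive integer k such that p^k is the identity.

Decomposing into disjoint cycles gives cycle lengths 6, 4, 1, 1.
The order is lcm(6, 4) = 12.

12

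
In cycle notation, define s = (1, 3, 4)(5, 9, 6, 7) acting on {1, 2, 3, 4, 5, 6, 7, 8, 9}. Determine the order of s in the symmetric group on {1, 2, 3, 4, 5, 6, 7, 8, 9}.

The cycle type of s is (4, 3, 1, 1).
Since disjoint cycles commute, ord(s) = lcm(4, 3) = 12.

12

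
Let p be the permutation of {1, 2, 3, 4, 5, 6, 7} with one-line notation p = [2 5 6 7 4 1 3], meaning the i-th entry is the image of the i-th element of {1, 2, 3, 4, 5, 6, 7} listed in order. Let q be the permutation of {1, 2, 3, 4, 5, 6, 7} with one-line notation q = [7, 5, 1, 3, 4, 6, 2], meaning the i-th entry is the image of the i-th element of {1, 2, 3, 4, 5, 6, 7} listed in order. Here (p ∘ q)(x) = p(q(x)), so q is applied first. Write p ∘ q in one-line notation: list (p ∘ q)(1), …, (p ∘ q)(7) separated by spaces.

(p ∘ q)(x) = p(q(x)). Computing each image: p(q(1)) = p(7) = 3, p(q(2)) = p(5) = 4, p(q(3)) = p(1) = 2, p(q(4)) = p(3) = 6, p(q(5)) = p(4) = 7, p(q(6)) = p(6) = 1, p(q(7)) = p(2) = 5.
Hence p ∘ q = [3 4 2 6 7 1 5].

3 4 2 6 7 1 5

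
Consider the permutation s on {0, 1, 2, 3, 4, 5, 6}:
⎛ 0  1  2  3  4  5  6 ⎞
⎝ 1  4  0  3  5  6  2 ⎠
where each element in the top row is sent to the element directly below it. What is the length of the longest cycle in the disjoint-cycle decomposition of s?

Decomposing into disjoint cycles gives (0 1 4 5 6 2); the longest has length 6.

6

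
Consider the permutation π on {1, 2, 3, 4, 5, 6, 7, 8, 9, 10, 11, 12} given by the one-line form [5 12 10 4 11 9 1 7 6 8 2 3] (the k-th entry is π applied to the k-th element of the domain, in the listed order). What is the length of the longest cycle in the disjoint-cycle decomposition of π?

Decomposing into disjoint cycles gives (1, 5, 11, 2, 12, 3, 10, 8, 7)(6, 9); the longest has length 9.

9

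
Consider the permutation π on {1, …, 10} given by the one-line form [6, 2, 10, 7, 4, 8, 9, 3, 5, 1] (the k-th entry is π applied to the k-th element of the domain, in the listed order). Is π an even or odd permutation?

odd

In disjoint-cycle form the cycle lengths are 5, 4, 1.
A cycle is odd iff its length is even; π has 1 even-length cycle, so sgn(π) = (−1)^1 and π is odd.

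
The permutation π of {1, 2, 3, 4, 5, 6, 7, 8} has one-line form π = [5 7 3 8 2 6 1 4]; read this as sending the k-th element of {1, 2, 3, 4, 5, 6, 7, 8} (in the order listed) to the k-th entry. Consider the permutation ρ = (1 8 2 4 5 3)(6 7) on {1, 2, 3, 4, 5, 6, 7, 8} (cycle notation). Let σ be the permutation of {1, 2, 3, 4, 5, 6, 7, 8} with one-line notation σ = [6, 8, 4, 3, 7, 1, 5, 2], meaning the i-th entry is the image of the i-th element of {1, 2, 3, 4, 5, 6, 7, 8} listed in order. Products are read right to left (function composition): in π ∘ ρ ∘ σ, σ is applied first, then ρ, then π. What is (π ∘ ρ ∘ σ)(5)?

6

Apply the permutations in order: σ(5) = 7, then ρ(7) = 6, then π(6) = 6. So (π ∘ ρ ∘ σ)(5) = 6.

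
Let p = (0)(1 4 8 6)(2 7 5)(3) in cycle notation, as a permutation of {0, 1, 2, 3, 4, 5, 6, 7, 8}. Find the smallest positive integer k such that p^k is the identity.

The disjoint cycles have lengths 4, 3, 1, 1.
Since disjoint cycles commute, ord(p) = lcm(4, 3) = 12.

12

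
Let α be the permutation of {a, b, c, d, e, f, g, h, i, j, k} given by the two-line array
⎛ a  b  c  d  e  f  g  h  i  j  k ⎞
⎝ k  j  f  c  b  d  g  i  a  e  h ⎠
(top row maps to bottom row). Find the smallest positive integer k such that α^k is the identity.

12

Decomposing into disjoint cycles gives cycle lengths 4, 3, 3, 1.
Since disjoint cycles commute, ord(α) = lcm(4, 3, 3) = 12.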